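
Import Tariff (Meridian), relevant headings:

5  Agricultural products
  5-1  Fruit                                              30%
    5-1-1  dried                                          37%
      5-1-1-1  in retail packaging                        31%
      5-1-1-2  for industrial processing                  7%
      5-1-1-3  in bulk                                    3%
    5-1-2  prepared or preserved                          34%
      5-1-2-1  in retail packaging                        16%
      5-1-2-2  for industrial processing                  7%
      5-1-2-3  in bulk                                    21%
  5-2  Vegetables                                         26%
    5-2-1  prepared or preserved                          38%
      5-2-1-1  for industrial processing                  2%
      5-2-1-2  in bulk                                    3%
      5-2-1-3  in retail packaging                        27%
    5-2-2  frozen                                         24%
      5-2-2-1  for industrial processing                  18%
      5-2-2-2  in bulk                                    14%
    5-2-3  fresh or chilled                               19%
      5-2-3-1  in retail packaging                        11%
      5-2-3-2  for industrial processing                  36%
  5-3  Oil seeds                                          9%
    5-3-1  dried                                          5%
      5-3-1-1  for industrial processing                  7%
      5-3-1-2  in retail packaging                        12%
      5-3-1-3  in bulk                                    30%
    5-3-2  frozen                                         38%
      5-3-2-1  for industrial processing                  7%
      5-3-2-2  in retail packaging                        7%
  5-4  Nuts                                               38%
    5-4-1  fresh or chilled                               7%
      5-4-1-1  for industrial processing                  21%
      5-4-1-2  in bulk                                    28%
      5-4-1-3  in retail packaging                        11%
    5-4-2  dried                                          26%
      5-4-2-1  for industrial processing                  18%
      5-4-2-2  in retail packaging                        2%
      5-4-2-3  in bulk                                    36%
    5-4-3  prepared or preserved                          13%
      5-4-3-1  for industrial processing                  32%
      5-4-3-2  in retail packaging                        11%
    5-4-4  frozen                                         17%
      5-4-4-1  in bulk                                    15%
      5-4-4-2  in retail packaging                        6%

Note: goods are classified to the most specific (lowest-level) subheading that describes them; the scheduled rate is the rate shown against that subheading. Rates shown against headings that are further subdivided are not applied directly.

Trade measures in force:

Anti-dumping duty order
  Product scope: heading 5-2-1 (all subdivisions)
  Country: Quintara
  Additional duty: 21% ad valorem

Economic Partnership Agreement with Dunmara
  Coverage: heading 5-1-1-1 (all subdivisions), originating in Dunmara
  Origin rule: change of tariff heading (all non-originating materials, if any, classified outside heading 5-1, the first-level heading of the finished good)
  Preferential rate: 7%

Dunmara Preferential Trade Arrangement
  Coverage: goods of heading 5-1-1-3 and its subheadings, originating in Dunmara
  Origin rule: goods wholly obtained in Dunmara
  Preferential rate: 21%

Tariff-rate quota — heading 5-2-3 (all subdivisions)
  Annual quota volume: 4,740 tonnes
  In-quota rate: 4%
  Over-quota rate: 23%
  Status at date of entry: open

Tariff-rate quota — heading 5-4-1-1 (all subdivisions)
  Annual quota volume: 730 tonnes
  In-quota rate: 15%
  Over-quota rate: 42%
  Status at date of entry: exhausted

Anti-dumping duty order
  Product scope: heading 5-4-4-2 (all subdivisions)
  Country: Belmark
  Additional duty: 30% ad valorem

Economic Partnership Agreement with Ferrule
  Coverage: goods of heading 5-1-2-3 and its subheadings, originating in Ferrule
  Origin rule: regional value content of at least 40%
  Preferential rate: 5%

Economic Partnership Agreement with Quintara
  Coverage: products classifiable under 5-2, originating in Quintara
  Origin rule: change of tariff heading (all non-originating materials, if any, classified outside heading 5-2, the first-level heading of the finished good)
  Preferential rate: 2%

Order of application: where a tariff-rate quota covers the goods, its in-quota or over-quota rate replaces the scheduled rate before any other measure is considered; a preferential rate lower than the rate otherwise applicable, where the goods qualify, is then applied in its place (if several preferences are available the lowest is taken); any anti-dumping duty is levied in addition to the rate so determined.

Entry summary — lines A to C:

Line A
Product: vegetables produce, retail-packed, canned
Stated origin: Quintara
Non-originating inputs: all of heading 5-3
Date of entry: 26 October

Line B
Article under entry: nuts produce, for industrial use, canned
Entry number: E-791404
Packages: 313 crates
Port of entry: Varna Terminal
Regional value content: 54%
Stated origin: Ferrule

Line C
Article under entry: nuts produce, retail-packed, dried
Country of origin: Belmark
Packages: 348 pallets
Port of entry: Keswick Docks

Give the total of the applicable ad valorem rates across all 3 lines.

Line A: vegetables → 5-2; canned → 5-2-1; retail-packed → 5-2-1-3. Scheduled 27%. Quintara agreement on 5-2: CTH met → 2% available; preferential 2%; anti-dumping (Quintara, 5-2-1): +21%; total 2% + 21% = 23%. → 23%.
Line B: nuts → 5-4; canned → 5-4-3; for industrial use → 5-4-3-1. Scheduled 32%. Ferrule agreement on 5-1-2-3: 5-4-3-1 not covered. → 32%.
Line C: nuts → 5-4; dried → 5-4-2; retail-packed → 5-4-2-2. Scheduled 2%. No special measure applies. → 2%.
Sum: 23% + 32% + 2% = 57%.

57%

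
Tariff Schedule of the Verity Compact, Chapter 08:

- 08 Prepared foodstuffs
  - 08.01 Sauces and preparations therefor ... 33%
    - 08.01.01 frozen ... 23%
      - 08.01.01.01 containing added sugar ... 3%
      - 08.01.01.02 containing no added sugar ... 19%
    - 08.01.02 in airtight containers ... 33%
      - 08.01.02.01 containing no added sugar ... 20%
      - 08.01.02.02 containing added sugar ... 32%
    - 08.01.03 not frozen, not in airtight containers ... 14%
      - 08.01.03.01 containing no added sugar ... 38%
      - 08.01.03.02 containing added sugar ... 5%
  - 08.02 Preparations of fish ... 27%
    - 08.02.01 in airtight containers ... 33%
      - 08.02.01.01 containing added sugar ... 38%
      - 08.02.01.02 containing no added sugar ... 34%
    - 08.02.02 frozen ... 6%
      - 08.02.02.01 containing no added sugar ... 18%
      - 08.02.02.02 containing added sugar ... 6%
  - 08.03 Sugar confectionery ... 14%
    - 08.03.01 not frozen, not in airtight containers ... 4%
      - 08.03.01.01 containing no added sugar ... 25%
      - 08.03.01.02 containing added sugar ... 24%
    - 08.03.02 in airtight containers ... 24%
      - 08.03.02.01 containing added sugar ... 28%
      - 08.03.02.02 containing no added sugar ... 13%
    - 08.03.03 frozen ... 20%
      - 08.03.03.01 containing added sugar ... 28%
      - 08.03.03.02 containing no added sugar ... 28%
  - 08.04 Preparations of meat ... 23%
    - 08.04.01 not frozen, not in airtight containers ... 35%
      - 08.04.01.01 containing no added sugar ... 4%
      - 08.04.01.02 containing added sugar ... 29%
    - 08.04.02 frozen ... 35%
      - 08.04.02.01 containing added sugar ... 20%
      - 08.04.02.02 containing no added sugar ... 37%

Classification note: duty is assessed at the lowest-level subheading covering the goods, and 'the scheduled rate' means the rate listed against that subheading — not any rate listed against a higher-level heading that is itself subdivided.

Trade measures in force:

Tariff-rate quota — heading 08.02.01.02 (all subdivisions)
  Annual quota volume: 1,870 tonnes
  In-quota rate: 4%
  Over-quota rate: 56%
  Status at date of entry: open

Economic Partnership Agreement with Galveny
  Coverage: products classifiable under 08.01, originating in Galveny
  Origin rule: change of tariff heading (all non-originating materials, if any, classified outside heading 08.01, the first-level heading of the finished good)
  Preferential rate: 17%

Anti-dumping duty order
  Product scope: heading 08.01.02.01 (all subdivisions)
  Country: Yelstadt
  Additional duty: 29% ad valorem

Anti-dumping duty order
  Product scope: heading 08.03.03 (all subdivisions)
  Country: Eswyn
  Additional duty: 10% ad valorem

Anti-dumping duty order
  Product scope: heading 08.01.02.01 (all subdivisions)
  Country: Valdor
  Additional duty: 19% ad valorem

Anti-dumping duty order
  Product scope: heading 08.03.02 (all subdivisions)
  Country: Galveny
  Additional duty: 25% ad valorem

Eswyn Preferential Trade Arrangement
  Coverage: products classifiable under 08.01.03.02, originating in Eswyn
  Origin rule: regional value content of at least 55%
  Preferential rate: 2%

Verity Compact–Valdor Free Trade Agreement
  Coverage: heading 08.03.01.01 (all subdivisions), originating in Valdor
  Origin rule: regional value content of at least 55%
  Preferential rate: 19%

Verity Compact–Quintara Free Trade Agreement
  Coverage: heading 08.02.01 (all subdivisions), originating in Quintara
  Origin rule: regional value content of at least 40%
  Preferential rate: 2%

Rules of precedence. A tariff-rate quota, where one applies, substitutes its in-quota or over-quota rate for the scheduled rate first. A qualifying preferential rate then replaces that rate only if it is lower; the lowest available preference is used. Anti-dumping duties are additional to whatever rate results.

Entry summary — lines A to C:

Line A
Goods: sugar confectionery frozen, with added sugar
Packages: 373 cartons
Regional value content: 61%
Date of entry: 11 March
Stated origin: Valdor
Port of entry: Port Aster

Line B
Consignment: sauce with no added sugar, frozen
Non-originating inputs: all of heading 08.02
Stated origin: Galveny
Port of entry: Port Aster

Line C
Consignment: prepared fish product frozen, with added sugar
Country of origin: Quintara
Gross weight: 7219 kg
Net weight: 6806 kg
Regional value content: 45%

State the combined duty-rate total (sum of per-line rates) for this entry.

51%

Line A: sugar confectionery → 08.03; frozen → 08.03.03; with added sugar → 08.03.03.01. Scheduled 28%. Valdor agreement on 08.03.01.01: 08.03.03.01 not covered. → 28%.
Line B: sauce → 08.01; frozen → 08.01.01; with no added sugar → 08.01.01.02. Scheduled 19%. Galveny agreement on 08.01: CTH met → 17% available; preferential 17%. → 17%.
Line C: prepared fish product → 08.02; frozen → 08.02.02; with added sugar → 08.02.02.02. Scheduled 6%. Quintara agreement on 08.02.01: 08.02.02.02 not covered. → 6%.
Sum: 28% + 17% + 6% = 51%.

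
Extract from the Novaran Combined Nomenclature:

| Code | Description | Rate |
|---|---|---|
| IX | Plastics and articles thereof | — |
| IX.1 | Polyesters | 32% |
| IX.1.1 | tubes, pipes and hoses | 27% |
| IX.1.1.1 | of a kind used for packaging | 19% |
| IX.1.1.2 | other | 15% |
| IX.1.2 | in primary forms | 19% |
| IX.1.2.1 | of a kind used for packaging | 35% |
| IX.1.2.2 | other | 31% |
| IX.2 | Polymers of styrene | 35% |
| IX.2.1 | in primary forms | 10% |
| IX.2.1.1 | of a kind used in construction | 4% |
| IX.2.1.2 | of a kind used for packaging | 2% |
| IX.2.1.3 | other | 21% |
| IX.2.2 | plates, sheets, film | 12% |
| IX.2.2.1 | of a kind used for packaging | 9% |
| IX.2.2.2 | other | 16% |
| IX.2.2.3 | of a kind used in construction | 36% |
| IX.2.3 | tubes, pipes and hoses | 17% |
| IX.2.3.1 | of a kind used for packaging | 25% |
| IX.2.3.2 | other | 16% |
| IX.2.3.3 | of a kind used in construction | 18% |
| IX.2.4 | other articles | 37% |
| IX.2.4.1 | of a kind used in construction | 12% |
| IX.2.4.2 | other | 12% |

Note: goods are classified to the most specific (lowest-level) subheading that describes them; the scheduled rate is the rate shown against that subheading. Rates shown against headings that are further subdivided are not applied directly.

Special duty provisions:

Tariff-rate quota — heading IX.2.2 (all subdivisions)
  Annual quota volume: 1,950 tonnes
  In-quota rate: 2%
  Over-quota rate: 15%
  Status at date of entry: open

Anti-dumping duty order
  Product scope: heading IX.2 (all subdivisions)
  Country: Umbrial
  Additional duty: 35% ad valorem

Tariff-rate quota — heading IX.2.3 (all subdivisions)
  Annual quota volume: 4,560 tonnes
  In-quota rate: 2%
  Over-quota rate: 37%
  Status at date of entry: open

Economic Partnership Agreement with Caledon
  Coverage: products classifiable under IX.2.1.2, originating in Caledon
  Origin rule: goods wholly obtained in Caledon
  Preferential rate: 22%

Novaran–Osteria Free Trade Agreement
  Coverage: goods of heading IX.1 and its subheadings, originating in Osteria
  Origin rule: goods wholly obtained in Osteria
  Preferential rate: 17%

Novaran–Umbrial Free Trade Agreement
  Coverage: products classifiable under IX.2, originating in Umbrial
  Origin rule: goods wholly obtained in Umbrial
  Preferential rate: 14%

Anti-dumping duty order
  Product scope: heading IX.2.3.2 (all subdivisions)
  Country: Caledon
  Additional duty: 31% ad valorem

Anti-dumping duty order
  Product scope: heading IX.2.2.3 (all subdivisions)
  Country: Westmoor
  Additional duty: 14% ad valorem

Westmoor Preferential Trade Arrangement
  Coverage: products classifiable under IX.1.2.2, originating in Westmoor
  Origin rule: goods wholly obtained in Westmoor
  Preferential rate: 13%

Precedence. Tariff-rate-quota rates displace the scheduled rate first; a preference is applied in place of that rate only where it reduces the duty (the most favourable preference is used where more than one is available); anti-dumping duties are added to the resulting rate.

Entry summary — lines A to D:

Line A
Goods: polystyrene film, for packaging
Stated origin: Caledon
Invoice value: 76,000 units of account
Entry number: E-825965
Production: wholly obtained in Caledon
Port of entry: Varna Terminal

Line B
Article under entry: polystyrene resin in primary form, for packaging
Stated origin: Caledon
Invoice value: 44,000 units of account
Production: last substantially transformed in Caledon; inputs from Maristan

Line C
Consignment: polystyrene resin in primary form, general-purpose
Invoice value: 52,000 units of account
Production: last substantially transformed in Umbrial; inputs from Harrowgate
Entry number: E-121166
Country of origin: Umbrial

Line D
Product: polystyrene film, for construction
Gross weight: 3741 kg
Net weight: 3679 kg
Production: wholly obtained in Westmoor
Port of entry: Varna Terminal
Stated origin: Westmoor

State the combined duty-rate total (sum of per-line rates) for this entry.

76%

Line A: polystyrene → IX.2; film → IX.2.2; for packaging → IX.2.2.1. Scheduled 9%. quota on IX.2.2 open → in-quota 2%; Caledon agreement on IX.2.1.2: IX.2.2.1 not covered. → 2%.
Line B: polystyrene → IX.2; resin in primary form → IX.2.1; for packaging → IX.2.1.2. Scheduled 2%. Caledon agreement on IX.2.1.2: not wholly obtained. → 2%.
Line C: polystyrene → IX.2; resin in primary form → IX.2.1; general-purpose → IX.2.1.3. Scheduled 21%. Umbrial agreement on IX.2: not wholly obtained; anti-dumping (Umbrial, IX.2): +35%; total 21% + 35% = 56%. → 56%.
Line D: polystyrene → IX.2; film → IX.2.2; for construction → IX.2.2.3. Scheduled 36%. quota on IX.2.2 open → in-quota 2%; Westmoor agreement on IX.1.2.2: IX.2.2.3 not covered; anti-dumping (Westmoor, IX.2.2.3): +14%; total 2% + 14% = 16%. → 16%.
Sum: 2% + 2% + 56% + 16% = 76%.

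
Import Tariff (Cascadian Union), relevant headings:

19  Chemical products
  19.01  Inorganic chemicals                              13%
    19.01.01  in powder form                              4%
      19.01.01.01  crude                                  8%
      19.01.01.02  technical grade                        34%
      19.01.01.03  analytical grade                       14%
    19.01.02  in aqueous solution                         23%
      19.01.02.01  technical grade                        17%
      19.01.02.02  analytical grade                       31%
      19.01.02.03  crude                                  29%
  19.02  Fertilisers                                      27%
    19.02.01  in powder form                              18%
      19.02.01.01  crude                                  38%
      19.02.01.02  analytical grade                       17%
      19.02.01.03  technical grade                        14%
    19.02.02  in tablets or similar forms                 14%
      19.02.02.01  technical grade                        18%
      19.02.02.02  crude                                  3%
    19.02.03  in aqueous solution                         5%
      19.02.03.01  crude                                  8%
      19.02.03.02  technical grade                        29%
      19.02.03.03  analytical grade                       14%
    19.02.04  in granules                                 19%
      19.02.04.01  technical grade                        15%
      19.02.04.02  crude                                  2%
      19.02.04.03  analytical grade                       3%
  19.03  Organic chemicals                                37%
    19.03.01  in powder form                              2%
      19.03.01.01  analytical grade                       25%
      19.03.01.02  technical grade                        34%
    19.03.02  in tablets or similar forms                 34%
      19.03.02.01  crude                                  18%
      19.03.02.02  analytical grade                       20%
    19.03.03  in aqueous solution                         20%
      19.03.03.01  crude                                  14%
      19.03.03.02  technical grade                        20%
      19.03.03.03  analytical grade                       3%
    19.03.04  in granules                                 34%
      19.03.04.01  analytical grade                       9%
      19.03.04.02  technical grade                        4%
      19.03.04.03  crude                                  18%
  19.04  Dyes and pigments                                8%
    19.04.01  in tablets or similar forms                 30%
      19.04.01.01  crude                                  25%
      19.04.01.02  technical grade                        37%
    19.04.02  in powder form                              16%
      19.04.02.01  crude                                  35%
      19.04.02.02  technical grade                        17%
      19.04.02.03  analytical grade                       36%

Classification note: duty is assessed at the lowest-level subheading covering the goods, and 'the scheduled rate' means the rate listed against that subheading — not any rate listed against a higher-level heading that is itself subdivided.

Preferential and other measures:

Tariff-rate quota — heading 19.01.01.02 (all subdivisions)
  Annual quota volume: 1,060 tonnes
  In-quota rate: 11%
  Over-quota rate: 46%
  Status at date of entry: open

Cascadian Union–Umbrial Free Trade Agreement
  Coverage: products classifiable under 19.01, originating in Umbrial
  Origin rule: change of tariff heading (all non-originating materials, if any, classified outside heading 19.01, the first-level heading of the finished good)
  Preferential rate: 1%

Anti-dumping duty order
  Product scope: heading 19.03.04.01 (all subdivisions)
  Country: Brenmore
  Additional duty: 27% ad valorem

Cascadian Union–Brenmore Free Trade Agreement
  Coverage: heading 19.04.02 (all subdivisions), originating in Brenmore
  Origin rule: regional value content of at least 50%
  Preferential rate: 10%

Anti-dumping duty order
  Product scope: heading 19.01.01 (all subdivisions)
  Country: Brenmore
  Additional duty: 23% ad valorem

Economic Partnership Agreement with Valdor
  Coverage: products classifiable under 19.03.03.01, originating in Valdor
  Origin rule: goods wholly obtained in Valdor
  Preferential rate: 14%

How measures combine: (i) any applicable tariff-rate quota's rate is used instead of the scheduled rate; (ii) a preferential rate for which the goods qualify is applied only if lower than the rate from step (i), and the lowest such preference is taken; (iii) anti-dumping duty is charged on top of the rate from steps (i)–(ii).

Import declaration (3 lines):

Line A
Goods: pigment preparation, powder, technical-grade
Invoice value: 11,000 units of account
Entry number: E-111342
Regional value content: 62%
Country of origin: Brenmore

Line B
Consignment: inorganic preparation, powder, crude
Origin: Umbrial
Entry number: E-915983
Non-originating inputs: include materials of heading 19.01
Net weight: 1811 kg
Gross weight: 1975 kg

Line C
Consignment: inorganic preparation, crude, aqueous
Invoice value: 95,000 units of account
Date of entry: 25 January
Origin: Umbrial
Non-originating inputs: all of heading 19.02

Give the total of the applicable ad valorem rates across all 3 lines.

19%

Line A: pigment → 19.04; powder → 19.04.02; technical-grade → 19.04.02.02. Scheduled 17%. Brenmore agreement on 19.04.02: RVC ≥ 50% → 10% available; preferential 10%. → 10%.
Line B: inorganic → 19.01; powder → 19.01.01; crude → 19.01.01.01. Scheduled 8%. Umbrial agreement on 19.01: CTH not met. → 8%.
Line C: inorganic → 19.01; aqueous → 19.01.02; crude → 19.01.02.03. Scheduled 29%. Umbrial agreement on 19.01: CTH met → 1% available; preferential 1%. → 1%.
Sum: 10% + 8% + 1% = 19%.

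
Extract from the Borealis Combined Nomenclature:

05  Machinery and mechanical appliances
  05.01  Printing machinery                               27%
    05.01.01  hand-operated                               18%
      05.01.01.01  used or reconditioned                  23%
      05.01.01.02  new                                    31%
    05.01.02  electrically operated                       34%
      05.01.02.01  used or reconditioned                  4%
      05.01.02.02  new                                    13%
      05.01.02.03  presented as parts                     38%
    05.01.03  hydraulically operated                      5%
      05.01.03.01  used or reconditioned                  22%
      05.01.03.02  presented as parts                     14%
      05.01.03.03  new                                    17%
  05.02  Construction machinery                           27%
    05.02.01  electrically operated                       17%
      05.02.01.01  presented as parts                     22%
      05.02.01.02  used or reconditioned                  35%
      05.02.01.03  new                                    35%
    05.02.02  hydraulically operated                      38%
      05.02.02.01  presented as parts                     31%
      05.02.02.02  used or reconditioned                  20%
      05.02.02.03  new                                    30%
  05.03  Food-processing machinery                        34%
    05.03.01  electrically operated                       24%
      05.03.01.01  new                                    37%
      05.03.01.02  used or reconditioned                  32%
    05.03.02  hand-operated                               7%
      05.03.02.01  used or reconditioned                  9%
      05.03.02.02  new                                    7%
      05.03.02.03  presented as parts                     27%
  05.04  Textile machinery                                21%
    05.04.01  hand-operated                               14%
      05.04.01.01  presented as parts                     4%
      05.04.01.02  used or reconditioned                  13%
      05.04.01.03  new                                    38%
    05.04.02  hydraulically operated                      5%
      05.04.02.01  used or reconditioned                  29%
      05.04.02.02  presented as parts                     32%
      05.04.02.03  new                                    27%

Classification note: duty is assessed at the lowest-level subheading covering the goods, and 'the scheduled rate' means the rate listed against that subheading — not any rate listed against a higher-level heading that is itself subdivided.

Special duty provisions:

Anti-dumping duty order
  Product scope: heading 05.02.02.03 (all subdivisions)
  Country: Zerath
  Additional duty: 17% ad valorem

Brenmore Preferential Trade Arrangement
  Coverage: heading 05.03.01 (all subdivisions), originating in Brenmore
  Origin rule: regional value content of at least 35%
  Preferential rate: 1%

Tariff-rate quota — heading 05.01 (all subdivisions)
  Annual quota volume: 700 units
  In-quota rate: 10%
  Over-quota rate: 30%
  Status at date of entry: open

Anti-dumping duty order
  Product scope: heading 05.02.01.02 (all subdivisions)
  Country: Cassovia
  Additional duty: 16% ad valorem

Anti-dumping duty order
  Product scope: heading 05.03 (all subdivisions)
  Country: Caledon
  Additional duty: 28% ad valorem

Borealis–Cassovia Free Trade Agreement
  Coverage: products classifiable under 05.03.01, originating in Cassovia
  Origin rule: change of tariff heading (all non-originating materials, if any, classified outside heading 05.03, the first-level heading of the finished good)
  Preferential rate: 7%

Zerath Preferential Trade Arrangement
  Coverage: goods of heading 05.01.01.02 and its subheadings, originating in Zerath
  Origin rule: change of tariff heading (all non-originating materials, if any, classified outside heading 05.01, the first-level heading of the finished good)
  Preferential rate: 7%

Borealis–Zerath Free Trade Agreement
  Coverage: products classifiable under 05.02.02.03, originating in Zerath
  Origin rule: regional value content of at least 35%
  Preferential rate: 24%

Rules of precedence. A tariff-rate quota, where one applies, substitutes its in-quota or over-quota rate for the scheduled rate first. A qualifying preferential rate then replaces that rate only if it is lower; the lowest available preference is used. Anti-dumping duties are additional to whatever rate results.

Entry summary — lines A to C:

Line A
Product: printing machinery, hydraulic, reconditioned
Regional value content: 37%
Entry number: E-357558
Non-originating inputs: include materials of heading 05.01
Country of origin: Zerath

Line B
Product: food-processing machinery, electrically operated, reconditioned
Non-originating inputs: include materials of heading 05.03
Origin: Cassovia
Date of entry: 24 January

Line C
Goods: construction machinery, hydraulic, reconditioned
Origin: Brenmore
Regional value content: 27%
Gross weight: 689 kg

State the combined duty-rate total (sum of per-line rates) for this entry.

Line A: printing → 05.01; hydraulic → 05.01.03; reconditioned → 05.01.03.01. Scheduled 22%. quota on 05.01 open → in-quota 10%; Zerath agreement on 05.01.01.02: 05.01.03.01 not covered; Zerath agreement on 05.02.02.03: 05.01.03.01 not covered. → 10%.
Line B: food-processing → 05.03; electrically operated → 05.03.01; reconditioned → 05.03.01.02. Scheduled 32%. Cassovia agreement on 05.03.01: CTH not met. → 32%.
Line C: construction → 05.02; hydraulic → 05.02.02; reconditioned → 05.02.02.02. Scheduled 20%. Brenmore agreement on 05.03.01: 05.02.02.02 not covered. → 20%.
Sum: 10% + 32% + 20% = 62%.

62%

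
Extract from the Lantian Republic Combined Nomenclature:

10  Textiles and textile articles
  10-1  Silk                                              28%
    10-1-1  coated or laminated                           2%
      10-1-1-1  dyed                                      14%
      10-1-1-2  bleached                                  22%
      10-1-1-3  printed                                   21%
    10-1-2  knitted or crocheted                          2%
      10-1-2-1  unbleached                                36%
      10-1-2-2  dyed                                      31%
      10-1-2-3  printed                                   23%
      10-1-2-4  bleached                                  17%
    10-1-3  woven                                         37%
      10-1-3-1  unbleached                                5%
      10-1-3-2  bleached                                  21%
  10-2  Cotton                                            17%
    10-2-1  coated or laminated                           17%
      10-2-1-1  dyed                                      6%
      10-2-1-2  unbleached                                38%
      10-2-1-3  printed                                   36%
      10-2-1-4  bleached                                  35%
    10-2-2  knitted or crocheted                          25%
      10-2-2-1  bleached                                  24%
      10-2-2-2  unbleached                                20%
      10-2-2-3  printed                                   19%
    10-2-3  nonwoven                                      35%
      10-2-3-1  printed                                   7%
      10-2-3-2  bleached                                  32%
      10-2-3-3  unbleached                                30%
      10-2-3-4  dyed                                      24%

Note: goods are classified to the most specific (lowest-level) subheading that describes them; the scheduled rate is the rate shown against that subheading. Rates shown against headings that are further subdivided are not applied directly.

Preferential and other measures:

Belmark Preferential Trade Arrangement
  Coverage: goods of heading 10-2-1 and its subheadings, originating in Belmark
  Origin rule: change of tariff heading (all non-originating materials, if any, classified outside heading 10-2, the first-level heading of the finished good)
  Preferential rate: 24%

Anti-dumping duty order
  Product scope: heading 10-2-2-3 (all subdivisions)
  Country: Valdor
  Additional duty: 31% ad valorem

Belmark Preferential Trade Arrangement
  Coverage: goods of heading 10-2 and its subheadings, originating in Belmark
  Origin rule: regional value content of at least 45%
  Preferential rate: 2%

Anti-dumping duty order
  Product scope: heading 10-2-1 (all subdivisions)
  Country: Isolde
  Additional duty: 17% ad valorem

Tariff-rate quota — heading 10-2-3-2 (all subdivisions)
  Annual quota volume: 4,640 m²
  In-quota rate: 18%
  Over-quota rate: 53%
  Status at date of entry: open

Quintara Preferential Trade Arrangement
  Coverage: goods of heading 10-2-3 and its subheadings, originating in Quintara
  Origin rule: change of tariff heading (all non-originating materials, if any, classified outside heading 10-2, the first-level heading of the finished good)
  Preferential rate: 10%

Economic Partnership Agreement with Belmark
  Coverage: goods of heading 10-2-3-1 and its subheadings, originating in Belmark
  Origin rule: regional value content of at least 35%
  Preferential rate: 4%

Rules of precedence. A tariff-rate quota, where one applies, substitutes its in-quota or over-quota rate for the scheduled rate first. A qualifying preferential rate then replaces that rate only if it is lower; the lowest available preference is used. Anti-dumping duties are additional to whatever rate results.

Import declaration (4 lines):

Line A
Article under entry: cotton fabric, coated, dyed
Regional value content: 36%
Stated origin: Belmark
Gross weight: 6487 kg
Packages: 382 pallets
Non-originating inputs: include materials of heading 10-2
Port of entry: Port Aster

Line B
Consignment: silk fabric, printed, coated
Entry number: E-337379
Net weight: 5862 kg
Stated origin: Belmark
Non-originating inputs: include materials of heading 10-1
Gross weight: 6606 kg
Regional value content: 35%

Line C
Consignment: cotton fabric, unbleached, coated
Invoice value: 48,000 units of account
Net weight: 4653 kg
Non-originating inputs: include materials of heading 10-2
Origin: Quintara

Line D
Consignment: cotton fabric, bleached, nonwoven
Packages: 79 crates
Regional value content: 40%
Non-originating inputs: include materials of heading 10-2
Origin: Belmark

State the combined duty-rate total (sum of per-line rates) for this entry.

83%

Line A: cotton → 10-2; coated → 10-2-1; dyed → 10-2-1-1. Scheduled 6%. Belmark agreement on 10-2-1: CTH not met; Belmark agreement on 10-2: RVC < 45%; Belmark agreement on 10-2-3-1: 10-2-1-1 not covered. → 6%.
Line B: silk → 10-1; coated → 10-1-1; printed → 10-1-1-3. Scheduled 21%. Belmark agreement on 10-2-1: 10-1-1-3 not covered; Belmark agreement on 10-2: 10-1-1-3 not covered; Belmark agreement on 10-2-3-1: 10-1-1-3 not covered. → 21%.
Line C: cotton → 10-2; coated → 10-2-1; unbleached → 10-2-1-2. Scheduled 38%. Quintara agreement on 10-2-3: 10-2-1-2 not covered. → 38%.
Line D: cotton → 10-2; nonwoven → 10-2-3; bleached → 10-2-3-2. Scheduled 32%. quota on 10-2-3-2 open → in-quota 18%; Belmark agreement on 10-2-1: 10-2-3-2 not covered; Belmark agreement on 10-2: RVC < 45%; Belmark agreement on 10-2-3-1: 10-2-3-2 not covered. → 18%.
Sum: 6% + 21% + 38% + 18% = 83%.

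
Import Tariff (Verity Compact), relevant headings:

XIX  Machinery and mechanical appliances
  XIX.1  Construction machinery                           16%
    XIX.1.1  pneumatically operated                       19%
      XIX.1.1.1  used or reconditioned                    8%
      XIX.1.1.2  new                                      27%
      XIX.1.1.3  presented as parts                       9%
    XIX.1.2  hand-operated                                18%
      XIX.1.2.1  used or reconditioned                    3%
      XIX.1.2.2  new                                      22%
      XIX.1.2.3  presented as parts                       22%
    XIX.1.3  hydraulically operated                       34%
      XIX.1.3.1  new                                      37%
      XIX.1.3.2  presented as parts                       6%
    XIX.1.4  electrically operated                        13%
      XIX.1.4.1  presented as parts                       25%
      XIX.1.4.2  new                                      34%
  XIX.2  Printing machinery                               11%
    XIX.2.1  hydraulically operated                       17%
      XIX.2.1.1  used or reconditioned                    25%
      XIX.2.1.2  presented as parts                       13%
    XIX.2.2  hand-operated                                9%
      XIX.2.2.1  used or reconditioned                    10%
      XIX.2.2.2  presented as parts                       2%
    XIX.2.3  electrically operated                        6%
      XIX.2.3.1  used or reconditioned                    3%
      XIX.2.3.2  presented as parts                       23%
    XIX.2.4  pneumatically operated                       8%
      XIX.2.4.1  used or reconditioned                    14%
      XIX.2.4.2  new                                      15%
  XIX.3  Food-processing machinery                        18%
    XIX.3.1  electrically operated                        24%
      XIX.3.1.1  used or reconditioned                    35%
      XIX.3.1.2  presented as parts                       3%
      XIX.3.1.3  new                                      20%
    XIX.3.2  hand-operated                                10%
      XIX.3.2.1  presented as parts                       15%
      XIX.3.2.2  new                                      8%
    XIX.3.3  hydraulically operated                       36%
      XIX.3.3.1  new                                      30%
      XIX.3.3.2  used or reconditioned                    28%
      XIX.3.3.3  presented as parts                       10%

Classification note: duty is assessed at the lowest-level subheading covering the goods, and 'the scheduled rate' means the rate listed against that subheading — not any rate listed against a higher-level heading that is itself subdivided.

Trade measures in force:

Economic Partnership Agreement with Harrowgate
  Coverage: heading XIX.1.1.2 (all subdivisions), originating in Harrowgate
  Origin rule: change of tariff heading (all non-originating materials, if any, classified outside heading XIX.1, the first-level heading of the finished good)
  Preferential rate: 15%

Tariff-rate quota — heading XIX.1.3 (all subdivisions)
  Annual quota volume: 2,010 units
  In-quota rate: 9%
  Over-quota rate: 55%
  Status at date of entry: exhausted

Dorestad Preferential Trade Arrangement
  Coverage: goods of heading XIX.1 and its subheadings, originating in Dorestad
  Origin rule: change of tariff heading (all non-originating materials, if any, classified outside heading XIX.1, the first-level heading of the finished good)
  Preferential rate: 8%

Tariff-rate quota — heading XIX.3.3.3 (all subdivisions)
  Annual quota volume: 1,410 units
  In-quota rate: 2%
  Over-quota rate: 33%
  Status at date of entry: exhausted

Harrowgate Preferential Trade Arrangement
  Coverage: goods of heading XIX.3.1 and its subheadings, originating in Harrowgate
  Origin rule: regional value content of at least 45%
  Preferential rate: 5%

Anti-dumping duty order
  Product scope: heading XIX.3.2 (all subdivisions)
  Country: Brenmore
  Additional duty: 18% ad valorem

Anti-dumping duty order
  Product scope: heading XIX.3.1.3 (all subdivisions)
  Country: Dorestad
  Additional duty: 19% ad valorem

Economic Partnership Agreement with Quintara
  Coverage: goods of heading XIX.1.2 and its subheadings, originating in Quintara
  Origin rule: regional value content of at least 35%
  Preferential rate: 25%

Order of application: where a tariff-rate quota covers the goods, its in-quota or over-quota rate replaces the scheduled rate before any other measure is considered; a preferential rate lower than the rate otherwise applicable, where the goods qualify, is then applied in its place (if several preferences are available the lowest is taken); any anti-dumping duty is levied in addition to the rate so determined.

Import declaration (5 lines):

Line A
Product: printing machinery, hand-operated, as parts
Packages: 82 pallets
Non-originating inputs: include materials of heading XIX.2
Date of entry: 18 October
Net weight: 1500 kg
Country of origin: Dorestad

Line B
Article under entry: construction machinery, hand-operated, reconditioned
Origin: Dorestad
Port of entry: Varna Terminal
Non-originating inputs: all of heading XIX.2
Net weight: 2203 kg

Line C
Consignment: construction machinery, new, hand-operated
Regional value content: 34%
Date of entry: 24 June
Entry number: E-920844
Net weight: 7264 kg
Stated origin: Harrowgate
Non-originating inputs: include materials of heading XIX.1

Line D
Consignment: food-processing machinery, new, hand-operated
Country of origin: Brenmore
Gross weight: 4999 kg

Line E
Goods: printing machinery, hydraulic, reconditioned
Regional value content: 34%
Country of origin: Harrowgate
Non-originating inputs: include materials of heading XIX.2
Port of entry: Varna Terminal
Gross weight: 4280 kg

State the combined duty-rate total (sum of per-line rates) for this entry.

78%

Line A: printing → XIX.2; hand-operated → XIX.2.2; as parts → XIX.2.2.2. Scheduled 2%. Dorestad agreement on XIX.1: XIX.2.2.2 not covered. → 2%.
Line B: construction → XIX.1; hand-operated → XIX.1.2; reconditioned → XIX.1.2.1. Scheduled 3%. Dorestad agreement on XIX.1: CTH met → 8% available; preference 8% not lower than 3% → no reduction. → 3%.
Line C: construction → XIX.1; hand-operated → XIX.1.2; new → XIX.1.2.2. Scheduled 22%. Harrowgate agreement on XIX.1.1.2: XIX.1.2.2 not covered; Harrowgate agreement on XIX.3.1: XIX.1.2.2 not covered. → 22%.
Line D: food-processing → XIX.3; hand-operated → XIX.3.2; new → XIX.3.2.2. Scheduled 8%. anti-dumping (Brenmore, XIX.3.2): +18%; total 8% + 18% = 26%. → 26%.
Line E: printing → XIX.2; hydraulic → XIX.2.1; reconditioned → XIX.2.1.1. Scheduled 25%. Harrowgate agreement on XIX.1.1.2: XIX.2.1.1 not covered; Harrowgate agreement on XIX.3.1: XIX.2.1.1 not covered. → 25%.
Sum: 2% + 3% + 22% + 26% + 25% = 78%.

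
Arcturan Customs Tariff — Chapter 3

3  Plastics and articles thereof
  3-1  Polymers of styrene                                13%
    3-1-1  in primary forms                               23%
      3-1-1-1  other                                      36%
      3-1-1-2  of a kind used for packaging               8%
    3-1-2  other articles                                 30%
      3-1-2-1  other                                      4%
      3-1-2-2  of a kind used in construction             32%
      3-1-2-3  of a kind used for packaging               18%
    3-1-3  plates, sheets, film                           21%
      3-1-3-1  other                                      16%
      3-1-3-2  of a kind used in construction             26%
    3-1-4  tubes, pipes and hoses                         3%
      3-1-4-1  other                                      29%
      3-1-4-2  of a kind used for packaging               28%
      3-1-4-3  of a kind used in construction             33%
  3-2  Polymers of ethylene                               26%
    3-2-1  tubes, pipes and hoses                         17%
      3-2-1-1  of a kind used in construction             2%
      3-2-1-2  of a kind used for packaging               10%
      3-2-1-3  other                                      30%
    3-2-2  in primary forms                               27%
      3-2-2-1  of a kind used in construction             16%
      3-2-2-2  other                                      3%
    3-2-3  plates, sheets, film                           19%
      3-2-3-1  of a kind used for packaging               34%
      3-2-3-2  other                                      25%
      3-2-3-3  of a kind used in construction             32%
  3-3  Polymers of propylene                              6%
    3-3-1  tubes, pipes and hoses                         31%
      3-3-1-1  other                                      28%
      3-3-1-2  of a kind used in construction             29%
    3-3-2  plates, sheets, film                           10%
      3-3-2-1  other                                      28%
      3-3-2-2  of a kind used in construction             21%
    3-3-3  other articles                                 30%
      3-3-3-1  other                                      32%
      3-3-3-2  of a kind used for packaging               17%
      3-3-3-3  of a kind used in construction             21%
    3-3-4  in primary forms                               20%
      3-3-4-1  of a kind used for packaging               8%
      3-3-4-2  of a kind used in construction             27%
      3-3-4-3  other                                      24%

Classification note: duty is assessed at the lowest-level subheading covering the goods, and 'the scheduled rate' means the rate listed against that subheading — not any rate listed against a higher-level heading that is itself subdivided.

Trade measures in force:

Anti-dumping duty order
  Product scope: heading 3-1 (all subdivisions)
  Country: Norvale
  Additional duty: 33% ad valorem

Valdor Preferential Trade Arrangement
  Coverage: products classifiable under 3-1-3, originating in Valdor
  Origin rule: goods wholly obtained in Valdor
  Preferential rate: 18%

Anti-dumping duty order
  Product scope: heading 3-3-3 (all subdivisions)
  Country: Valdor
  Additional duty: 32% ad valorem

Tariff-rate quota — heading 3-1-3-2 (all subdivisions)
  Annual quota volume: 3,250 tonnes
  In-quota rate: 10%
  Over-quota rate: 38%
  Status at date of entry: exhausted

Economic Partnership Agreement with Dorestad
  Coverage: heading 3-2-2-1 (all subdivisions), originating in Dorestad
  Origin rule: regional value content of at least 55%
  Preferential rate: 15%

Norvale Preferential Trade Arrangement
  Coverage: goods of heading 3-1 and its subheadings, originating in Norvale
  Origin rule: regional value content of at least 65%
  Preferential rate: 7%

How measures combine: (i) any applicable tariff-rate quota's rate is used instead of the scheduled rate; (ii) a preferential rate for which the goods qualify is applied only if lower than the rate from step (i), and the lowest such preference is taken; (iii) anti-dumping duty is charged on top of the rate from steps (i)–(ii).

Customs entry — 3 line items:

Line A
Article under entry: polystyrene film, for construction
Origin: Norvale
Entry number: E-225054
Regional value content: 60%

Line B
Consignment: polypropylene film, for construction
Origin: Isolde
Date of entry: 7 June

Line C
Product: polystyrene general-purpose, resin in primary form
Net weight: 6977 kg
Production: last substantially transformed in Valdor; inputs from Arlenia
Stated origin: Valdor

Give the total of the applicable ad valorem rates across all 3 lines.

128%

Line A: polystyrene → 3-1; film → 3-1-3; for construction → 3-1-3-2. Scheduled 26%. quota on 3-1-3-2 exhausted → over-quota 38%; Norvale agreement on 3-1: RVC < 65%; anti-dumping (Norvale, 3-1): +33%; total 38% + 33% = 71%. → 71%.
Line B: polypropylene → 3-3; film → 3-3-2; for construction → 3-3-2-2. Scheduled 21%. No special measure applies. → 21%.
Line C: polystyrene → 3-1; resin in primary form → 3-1-1; general-purpose → 3-1-1-1. Scheduled 36%. Valdor agreement on 3-1-3: 3-1-1-1 not covered. → 36%.
Sum: 71% + 21% + 36% = 128%.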